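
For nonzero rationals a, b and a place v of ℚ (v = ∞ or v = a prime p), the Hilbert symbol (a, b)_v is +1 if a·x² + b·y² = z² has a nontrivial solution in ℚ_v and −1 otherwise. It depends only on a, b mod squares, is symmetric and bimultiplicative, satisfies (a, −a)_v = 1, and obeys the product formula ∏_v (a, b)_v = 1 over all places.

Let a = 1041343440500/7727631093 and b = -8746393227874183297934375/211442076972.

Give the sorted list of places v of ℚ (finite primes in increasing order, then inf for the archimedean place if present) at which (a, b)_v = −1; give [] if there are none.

[3, 19]

Mod squares: a ≡ 556985, b ≡ -285. Check v ∈ {∞, 2, 3, 5, 7, 11, 13, 17, 19, 29, 41, 43}.
v=13: a=13^-1·(≡9), b=13^4·(≡12) mod 13; (9|13)=+1, (12|13)=+1; (−1)^{-1·4·6}·(+1)^4·(+1)^-1 = +1.
v=17: a=17^2·(≡6), b=17^4·(≡9) mod 17; (6|17)=-1, (9|17)=+1; (−1)^{2·4·8}·(-1)^4·(+1)^2 = +1.
v=2: v_2(a)=2, v_2(b)=-2; units ≡ 1, 3 (mod 8); ε·ε+αω+βω = 0·1+2·1+-2·0 ≡ 0  ⇒  (a,b)_2 = +1.
v=5: a=5^3·(≡3), b=5^5·(≡3) mod 5; (3|5)=-1, (3|5)=-1; (−1)^{3·5·2}·(-1)^5·(-1)^3 = +1.
v=∞: 556985 > 0 and -285 < 0  ⇒  (a,b)_∞ = +1.
v=11: a=11^1·(≡8), b=11^2·(≡1) mod 11; (8|11)=-1, (1|11)=+1; (−1)^{1·2·5}·(-1)^2·(+1)^1 = +1.
v=7: a=7^-2·(≡4), b=7^-6·(≡4) mod 7; (4|7)=+1, (4|7)=+1; (−1)^{-2·-6·3}·(+1)^-6·(+1)^-2 = +1.
v=29: a=29^2·(≡27), b=29^2·(≡5) mod 29; (27|29)=-1, (5|29)=+1; (−1)^{2·2·14}·(-1)^2·(+1)^2 = +1.
v=43: a=43^-2·(≡40), b=43^-2·(≡13) mod 43; (40|43)=+1, (13|43)=+1; (−1)^{-2·-2·21}·(+1)^-2·(+1)^-2 = +1.
v=3: a=3^-8·(≡2), b=3^-5·(≡1) mod 3; (2|3)=-1, (1|3)=+1; (−1)^{-8·-5·1}·(-1)^-5·(+1)^-8 = -1.
v=41: a=41^1·(≡19), b=41^2·(≡40) mod 41; (19|41)=-1, (40|41)=+1; (−1)^{1·2·20}·(-1)^2·(+1)^1 = +1.
v=19: a=19^1·(≡11), b=19^3·(≡9) mod 19; (11|19)=+1, (9|19)=+1; (−1)^{1·3·9}·(+1)^3·(+1)^1 = -1.
|Ram(556985, -285)| = 2, even; anisotropic at {3, 19}.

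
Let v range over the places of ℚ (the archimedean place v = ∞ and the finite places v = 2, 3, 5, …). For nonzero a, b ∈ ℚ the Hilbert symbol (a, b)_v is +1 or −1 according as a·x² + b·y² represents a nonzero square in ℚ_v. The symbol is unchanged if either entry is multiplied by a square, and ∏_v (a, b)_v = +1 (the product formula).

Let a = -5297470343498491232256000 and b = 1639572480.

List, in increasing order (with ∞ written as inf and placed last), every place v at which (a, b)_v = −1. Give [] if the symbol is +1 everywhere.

(a, b) ≡ (-13685, 177905) mod (ℚ^×)²; places V = {2, 3, 5, 7, 13, 17, 23, ∞}.
(a,b)_7: α=3, u≡6; β=1, v≡6 (mod 7); (6|7)=-1, (6|7)=-1; sign (−1)^1·-1^1·-1^3 = -1.
(a,b)_13: α=2, u≡12; β=1, v≡4 (mod 13); (12|13)=+1, (4|13)=+1; sign (−1)^0·+1^1·+1^2 = +1.
(a,b)_2: α=24, β=10; u≡3, v≡1 (mod 8); ε(u)ε(v)=1·0, αω(v)=24·0, βω(u)=10·1; sum ≡ 0  ⇒  +1.
(a,b)_17: α=3, u≡10; β=1, v≡3 (mod 17); (10|17)=-1, (3|17)=-1; sign (−1)^0·-1^1·-1^3 = +1.
(a,b)_23: α=3, u≡1; β=1, v≡20 (mod 23); (1|23)=+1, (20|23)=-1; sign (−1)^1·+1^1·-1^3 = +1.
(a,b)_3: α=6, u≡1; β=2, v≡2 (mod 3); (1|3)=+1, (2|3)=-1; sign (−1)^0·+1^2·-1^6 = +1.
(a,b)_∞: sgn(-13685)=−, sgn(177905)=+, so +1.
(a,b)_5: α=3, u≡2; β=1, v≡1 (mod 5); (2|5)=-1, (1|5)=+1; sign (−1)^0·-1^1·+1^3 = -1.
Ram(-13685, 177905) = {5, 7}; no ℚ_5-point on the conic.

[5, 7]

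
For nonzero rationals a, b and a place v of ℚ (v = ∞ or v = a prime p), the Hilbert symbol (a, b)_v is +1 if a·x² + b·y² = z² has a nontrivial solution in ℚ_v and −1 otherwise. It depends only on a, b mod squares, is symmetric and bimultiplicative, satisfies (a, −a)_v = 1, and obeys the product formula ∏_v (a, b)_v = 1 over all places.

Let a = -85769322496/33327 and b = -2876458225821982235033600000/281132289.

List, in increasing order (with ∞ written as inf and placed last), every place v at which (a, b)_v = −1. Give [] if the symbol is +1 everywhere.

[5, 7, 13, inf]

(a, b) ≡ (-7, -10010) mod (ℚ^×)²; places V = {2, 3, 5, 7, 11, 13, 23, ∞}.
(a,b)_∞: sgn(-7)=−, sgn(-10010)=−, so -1.
(a,b)_23: α=-2, u≡8; β=-2, v≡6 (mod 23); (8|23)=+1, (6|23)=+1; sign (−1)^0·+1^-2·+1^-2 = +1.
(a,b)_7: α=-1, u≡3; β=1, v≡6 (mod 7); (3|7)=-1, (6|7)=-1; sign (−1)^1·-1^1·-1^-1 = -1.
(a,b)_3: α=-2, u≡2; β=-12, v≡1 (mod 3); (2|3)=-1, (1|3)=+1; sign (−1)^0·-1^-12·+1^-2 = +1.
(a,b)_11: α=2, u≡9; β=5, v≡4 (mod 11); (9|11)=+1, (4|11)=+1; sign (−1)^0·+1^5·+1^2 = +1.
(a,b)_5: α=0, u≡2; β=5, v≡2 (mod 5); (2|5)=-1, (2|5)=-1; sign (−1)^0·-1^5·-1^0 = -1.
(a,b)_13: α=2, u≡8; β=5, v≡10 (mod 13); (8|13)=-1, (10|13)=+1; sign (−1)^0·-1^5·+1^2 = -1.
(a,b)_2: α=22, β=41; u≡1, v≡3 (mod 8); ε(u)ε(v)=0·1, αω(v)=22·1, βω(u)=41·0; sum ≡ 0  ⇒  +1.
(-7, -10010 / ℚ) ramifies at {5, 7, 13, ∞}: a division algebra.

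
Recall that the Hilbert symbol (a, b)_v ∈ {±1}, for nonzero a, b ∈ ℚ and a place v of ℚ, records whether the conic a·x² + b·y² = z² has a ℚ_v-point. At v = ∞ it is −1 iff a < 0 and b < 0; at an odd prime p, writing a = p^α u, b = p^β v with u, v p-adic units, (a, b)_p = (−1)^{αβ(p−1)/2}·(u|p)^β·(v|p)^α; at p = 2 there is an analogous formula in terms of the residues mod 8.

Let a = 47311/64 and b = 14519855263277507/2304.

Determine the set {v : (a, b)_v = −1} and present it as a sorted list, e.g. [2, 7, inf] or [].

Mod squares: a ≡ 391, b ≡ 1062347. Check v ∈ {∞, 2, 3, 11, 13, 17, 19, 23}.
v=2: v_2(a)=-6, v_2(b)=-8; units ≡ 7, 3 (mod 8); ε·ε+αω+βω = 1·1+-6·1+-8·0 ≡ 1  ⇒  (a,b)_2 = -1.
v=13: a=13^0·(≡9), b=13^3·(≡3) mod 13; (9|13)=+1, (3|13)=+1; (−1)^{0·3·6}·(+1)^3·(+1)^0 = +1.
v=19: a=19^0·(≡11), b=19^1·(≡12) mod 19; (11|19)=+1, (12|19)=-1; (−1)^{0·1·9}·(+1)^1·(-1)^0 = +1.
v=17: a=17^1·(≡14), b=17^3·(≡8) mod 17; (14|17)=-1, (8|17)=+1; (−1)^{1·3·8}·(-1)^3·(+1)^1 = -1.
v=23: a=23^1·(≡21), b=23^5·(≡15) mod 23; (21|23)=-1, (15|23)=-1; (−1)^{1·5·11}·(-1)^5·(-1)^1 = -1.
v=∞: 391 > 0 and 1062347 > 0  ⇒  (a,b)_∞ = +1.
v=11: a=11^2·(≡8), b=11^1·(≡6) mod 11; (8|11)=-1, (6|11)=-1; (−1)^{2·1·5}·(-1)^1·(-1)^2 = -1.
v=3: a=3^0·(≡1), b=3^-2·(≡2) mod 3; (1|3)=+1, (2|3)=-1; (−1)^{0·-2·1}·(+1)^-2·(-1)^0 = +1.
(391, 1062347 / ℚ) ramifies at {2, 11, 17, 23}: a division algebra.

[2, 11, 17, 23]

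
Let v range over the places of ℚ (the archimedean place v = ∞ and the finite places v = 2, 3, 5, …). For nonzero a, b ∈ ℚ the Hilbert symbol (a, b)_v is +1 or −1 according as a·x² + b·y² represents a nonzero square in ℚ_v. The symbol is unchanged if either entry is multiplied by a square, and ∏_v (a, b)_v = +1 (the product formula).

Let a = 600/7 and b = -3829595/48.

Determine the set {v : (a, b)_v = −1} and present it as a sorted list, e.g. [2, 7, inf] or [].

(a, b) ≡ (42, -4785) mod (ℚ^×)²; places V = {2, 3, 5, 7, 11, 29, ∞}.
(a,b)_3: α=1, u≡2; β=-1, v≡1 (mod 3); (2|3)=-1, (1|3)=+1; sign (−1)^1·-1^-1·+1^1 = +1.
(a,b)_∞: sgn(42)=+, sgn(-4785)=−, so +1.
(a,b)_2: α=3, β=-4; u≡5, v≡7 (mod 8); ε(u)ε(v)=0·1, αω(v)=3·0, βω(u)=-4·1; sum ≡ 0  ⇒  +1.
(a,b)_29: α=0, u≡7; β=1, v≡25 (mod 29); (7|29)=+1, (25|29)=+1; sign (−1)^0·+1^1·+1^0 = +1.
(a,b)_7: α=-1, u≡5; β=4, v≡6 (mod 7); (5|7)=-1, (6|7)=-1; sign (−1)^0·-1^4·-1^-1 = -1.
(a,b)_5: α=2, u≡2; β=1, v≡2 (mod 5); (2|5)=-1, (2|5)=-1; sign (−1)^0·-1^1·-1^2 = -1.
(a,b)_11: α=0, u≡4; β=1, v≡4 (mod 11); (4|11)=+1, (4|11)=+1; sign (−1)^0·+1^1·+1^0 = +1.
Ram(42, -4785) = {5, 7}; no ℚ_5-point on the conic.

[5, 7]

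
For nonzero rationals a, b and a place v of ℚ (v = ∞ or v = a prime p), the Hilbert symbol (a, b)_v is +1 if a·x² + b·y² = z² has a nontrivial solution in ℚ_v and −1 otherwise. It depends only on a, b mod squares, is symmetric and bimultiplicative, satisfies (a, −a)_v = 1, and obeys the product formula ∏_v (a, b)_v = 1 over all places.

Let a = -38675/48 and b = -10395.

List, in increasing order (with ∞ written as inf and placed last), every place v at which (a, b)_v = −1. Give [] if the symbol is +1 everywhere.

Mod squares: a ≡ -4641, b ≡ -1155. Check v ∈ {∞, 2, 3, 5, 7, 11, 13, 17}.
v=7: a=7^1·(≡2), b=7^1·(≡6) mod 7; (2|7)=+1, (6|7)=-1; (−1)^{1·1·3}·(+1)^1·(-1)^1 = +1.
v=3: a=3^-1·(≡1), b=3^3·(≡2) mod 3; (1|3)=+1, (2|3)=-1; (−1)^{-1·3·1}·(+1)^3·(-1)^-1 = +1.
v=2: v_2(a)=-4, v_2(b)=0; units ≡ 7, 5 (mod 8); ε·ε+αω+βω = 1·0+-4·1+0·0 ≡ 0  ⇒  (a,b)_2 = +1.
v=5: a=5^2·(≡1), b=5^1·(≡1) mod 5; (1|5)=+1, (1|5)=+1; (−1)^{2·1·2}·(+1)^1·(+1)^2 = +1.
v=17: a=17^1·(≡16), b=17^0·(≡9) mod 17; (16|17)=+1, (9|17)=+1; (−1)^{1·0·8}·(+1)^0·(+1)^1 = +1.
v=11: a=11^0·(≡3), b=11^1·(≡1) mod 11; (3|11)=+1, (1|11)=+1; (−1)^{0·1·5}·(+1)^1·(+1)^0 = +1.
v=∞: -4641 < 0 and -1155 < 0  ⇒  (a,b)_∞ = -1.
v=13: a=13^1·(≡6), b=13^0·(≡5) mod 13; (6|13)=-1, (5|13)=-1; (−1)^{1·0·6}·(-1)^0·(-1)^1 = -1.
|Ram(-4641, -1155)| = 2, even; anisotropic at {13, ∞}.

[13, inf]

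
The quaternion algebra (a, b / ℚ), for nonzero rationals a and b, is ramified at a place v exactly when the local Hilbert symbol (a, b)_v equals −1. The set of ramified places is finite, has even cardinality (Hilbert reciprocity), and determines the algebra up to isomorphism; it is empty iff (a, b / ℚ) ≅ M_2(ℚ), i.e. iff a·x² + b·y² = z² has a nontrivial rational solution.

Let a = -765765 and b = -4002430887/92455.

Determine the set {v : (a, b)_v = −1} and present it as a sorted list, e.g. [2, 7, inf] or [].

Mod squares: a ≡ -85085, b ≡ -36465. Check v ∈ {∞, 2, 3, 5, 7, 11, 13, 17, 41}.
v=7: a=7^1·(≡1), b=7^2·(≡5) mod 7; (1|7)=+1, (5|7)=-1; (−1)^{1·2·3}·(+1)^2·(-1)^1 = -1.
v=2: v_2(a)=0, v_2(b)=0; units ≡ 3, 7 (mod 8); ε·ε+αω+βω = 1·1+0·0+0·1 ≡ 1  ⇒  (a,b)_2 = -1.
v=∞: -85085 < 0 and -36465 < 0  ⇒  (a,b)_∞ = -1.
v=5: a=5^1·(≡2), b=5^-1·(≡3) mod 5; (2|5)=-1, (3|5)=-1; (−1)^{1·-1·2}·(-1)^-1·(-1)^1 = +1.
v=11: a=11^1·(≡4), b=11^-1·(≡7) mod 11; (4|11)=+1, (7|11)=-1; (−1)^{1·-1·5}·(+1)^-1·(-1)^1 = +1.
v=41: a=41^0·(≡33), b=41^-2·(≡16) mod 41; (33|41)=+1, (16|41)=+1; (−1)^{0·-2·20}·(+1)^-2·(+1)^0 = +1.
v=3: a=3^2·(≡1), b=3^7·(≡1) mod 3; (1|3)=+1, (1|3)=+1; (−1)^{2·7·1}·(+1)^7·(+1)^2 = +1.
v=13: a=13^1·(≡11), b=13^3·(≡3) mod 13; (11|13)=-1, (3|13)=+1; (−1)^{1·3·6}·(-1)^3·(+1)^1 = -1.
v=17: a=17^1·(≡5), b=17^1·(≡6) mod 17; (5|17)=-1, (6|17)=-1; (−1)^{1·1·8}·(-1)^1·(-1)^1 = +1.
(-85085, -36465 / ℚ) ramifies at {2, 7, 13, ∞}: a division algebra.

[2, 7, 13, inf]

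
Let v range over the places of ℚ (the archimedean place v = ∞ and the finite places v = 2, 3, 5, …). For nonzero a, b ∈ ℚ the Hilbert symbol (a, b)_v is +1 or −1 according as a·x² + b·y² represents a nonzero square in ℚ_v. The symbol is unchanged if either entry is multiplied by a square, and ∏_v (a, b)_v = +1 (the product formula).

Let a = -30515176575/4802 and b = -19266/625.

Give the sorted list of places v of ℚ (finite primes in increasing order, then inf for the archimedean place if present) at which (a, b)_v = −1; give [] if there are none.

[19, inf]

Mod squares: a ≡ -494, b ≡ -114. Check v ∈ {∞, 2, 3, 5, 7, 13, 19}.
v=2: v_2(a)=-1, v_2(b)=1; units ≡ 1, 7 (mod 8); ε·ε+αω+βω = 0·1+-1·0+1·0 ≡ 0  ⇒  (a,b)_2 = +1.
v=19: a=19^3·(≡15), b=19^1·(≡13) mod 19; (15|19)=-1, (13|19)=-1; (−1)^{3·1·9}·(-1)^1·(-1)^3 = -1.
v=3: a=3^4·(≡1), b=3^1·(≡1) mod 3; (1|3)=+1, (1|3)=+1; (−1)^{4·1·1}·(+1)^1·(+1)^4 = +1.
v=7: a=7^-4·(≡6), b=7^0·(≡6) mod 7; (6|7)=-1, (6|7)=-1; (−1)^{-4·0·3}·(-1)^0·(-1)^-4 = +1.
v=13: a=13^3·(≡10), b=13^2·(≡3) mod 13; (10|13)=+1, (3|13)=+1; (−1)^{3·2·6}·(+1)^2·(+1)^3 = +1.
v=∞: -494 < 0 and -114 < 0  ⇒  (a,b)_∞ = -1.
v=5: a=5^2·(≡1), b=5^-4·(≡4) mod 5; (1|5)=+1, (4|5)=+1; (−1)^{2·-4·2}·(+1)^-4·(+1)^2 = +1.
(-494, -114 / ℚ) ramifies at {19, ∞}: a division algebra.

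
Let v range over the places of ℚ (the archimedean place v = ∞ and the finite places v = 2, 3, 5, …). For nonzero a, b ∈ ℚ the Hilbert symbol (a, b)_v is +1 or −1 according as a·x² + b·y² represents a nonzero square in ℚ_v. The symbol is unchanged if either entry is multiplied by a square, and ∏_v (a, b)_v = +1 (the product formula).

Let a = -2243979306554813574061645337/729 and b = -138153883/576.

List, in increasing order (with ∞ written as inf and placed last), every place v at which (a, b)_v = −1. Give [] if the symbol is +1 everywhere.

(a, b) ≡ (-2399366417, -2819467) mod (ℚ^×)²; places V = {2, 3, 7, 17, 19, 23, 29, 37, 43, ∞}.
(a,b)_7: α=9, u≡3; β=3, v≡3 (mod 7); (3|7)=-1, (3|7)=-1; sign (−1)^1·-1^3·-1^9 = -1.
(a,b)_19: α=3, u≡10; β=1, v≡4 (mod 19); (10|19)=-1, (4|19)=+1; sign (−1)^1·-1^1·+1^3 = +1.
(a,b)_17: α=3, u≡4; β=1, v≡1 (mod 17); (4|17)=+1, (1|17)=+1; sign (−1)^0·+1^1·+1^3 = +1.
(a,b)_43: α=3, u≡26; β=1, v≡35 (mod 43); (26|43)=-1, (35|43)=+1; sign (−1)^1·-1^1·+1^3 = +1.
(a,b)_23: α=1, u≡1; β=0, v≡10 (mod 23); (1|23)=+1, (10|23)=-1; sign (−1)^0·+1^0·-1^1 = -1.
(a,b)_3: α=-6, u≡1; β=-2, v≡2 (mod 3); (1|3)=+1, (2|3)=-1; sign (−1)^0·+1^-2·-1^-6 = +1.
(a,b)_37: α=1, u≡8; β=0, v≡4 (mod 37); (8|37)=-1, (4|37)=+1; sign (−1)^0·-1^0·+1^1 = +1.
(a,b)_2: α=0, β=-6; u≡7, v≡5 (mod 8); ε(u)ε(v)=1·0, αω(v)=0·1, βω(u)=-6·0; sum ≡ 0  ⇒  +1.
(a,b)_∞: sgn(-2399366417)=−, sgn(-2819467)=−, so -1.
(a,b)_29: α=3, u≡23; β=1, v≡17 (mod 29); (23|29)=+1, (17|29)=-1; sign (−1)^0·+1^1·-1^3 = -1.
|Ram(-2399366417, -2819467)| = 4, even; anisotropic at {7, 23, 29, ∞}.

[7, 23, 29, inf]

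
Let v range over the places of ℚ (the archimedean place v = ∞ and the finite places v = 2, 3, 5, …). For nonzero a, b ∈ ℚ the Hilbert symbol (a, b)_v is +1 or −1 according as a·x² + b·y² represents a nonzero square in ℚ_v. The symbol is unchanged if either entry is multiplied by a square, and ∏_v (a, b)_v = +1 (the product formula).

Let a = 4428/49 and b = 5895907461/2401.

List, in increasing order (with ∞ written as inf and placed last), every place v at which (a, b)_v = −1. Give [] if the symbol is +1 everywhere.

(a, b) ≡ (123, 43301) mod (ℚ^×)²; places V = {2, 3, 7, 19, 41, 43, 53, ∞}.
(a,b)_3: α=3, u≡2; β=4, v≡2 (mod 3); (2|3)=-1, (2|3)=-1; sign (−1)^0·-1^4·-1^3 = -1.
(a,b)_19: α=0, u≡7; β=1, v≡18 (mod 19); (7|19)=+1, (18|19)=-1; sign (−1)^0·+1^1·-1^0 = +1.
(a,b)_2: α=2, β=0; u≡3, v≡5 (mod 8); ε(u)ε(v)=1·0, αω(v)=2·1, βω(u)=0·1; sum ≡ 0  ⇒  +1.
(a,b)_41: α=1, u≡34; β=2, v≡39 (mod 41); (34|41)=-1, (39|41)=+1; sign (−1)^0·-1^2·+1^1 = +1.
(a,b)_∞: sgn(123)=+, sgn(43301)=+, so +1.
(a,b)_43: α=0, u≡7; β=1, v≡33 (mod 43); (7|43)=-1, (33|43)=-1; sign (−1)^0·-1^1·-1^0 = -1.
(a,b)_7: α=-2, u≡4; β=-4, v≡3 (mod 7); (4|7)=+1, (3|7)=-1; sign (−1)^0·+1^-4·-1^-2 = +1.
(a,b)_53: α=0, u≡6; β=1, v≡32 (mod 53); (6|53)=+1, (32|53)=-1; sign (−1)^0·+1^1·-1^0 = +1.
(123, 43301 / ℚ) ramifies at {3, 43}: a division algebra.

[3, 43]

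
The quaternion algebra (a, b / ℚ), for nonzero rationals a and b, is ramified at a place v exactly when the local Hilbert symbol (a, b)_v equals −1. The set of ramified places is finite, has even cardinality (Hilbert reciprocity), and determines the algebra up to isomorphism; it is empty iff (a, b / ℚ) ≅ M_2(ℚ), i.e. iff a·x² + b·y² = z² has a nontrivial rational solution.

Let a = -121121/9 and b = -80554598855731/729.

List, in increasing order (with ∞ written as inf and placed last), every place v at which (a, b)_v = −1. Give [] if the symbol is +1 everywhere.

Mod squares: a ≡ -1001, b ≡ -19. Check v ∈ {∞, 2, 3, 7, 11, 13, 17, 19}.
v=11: a=11^3·(≡7), b=11^6·(≡5) mod 11; (7|11)=-1, (5|11)=+1; (−1)^{3·6·5}·(-1)^6·(+1)^3 = +1.
v=3: a=3^-2·(≡1), b=3^-6·(≡2) mod 3; (1|3)=+1, (2|3)=-1; (−1)^{-2·-6·1}·(+1)^-6·(-1)^-2 = +1.
v=19: a=19^0·(≡11), b=19^1·(≡18) mod 19; (11|19)=+1, (18|19)=-1; (−1)^{0·1·9}·(+1)^1·(-1)^0 = +1.
v=7: a=7^1·(≡4), b=7^2·(≡4) mod 7; (4|7)=+1, (4|7)=+1; (−1)^{1·2·3}·(+1)^2·(+1)^1 = +1.
v=∞: -1001 < 0 and -19 < 0  ⇒  (a,b)_∞ = -1.
v=17: a=17^0·(≡8), b=17^2·(≡16) mod 17; (8|17)=+1, (16|17)=+1; (−1)^{0·2·8}·(+1)^2·(+1)^0 = +1.
v=2: v_2(a)=0, v_2(b)=0; units ≡ 7, 5 (mod 8); ε·ε+αω+βω = 1·0+0·1+0·0 ≡ 0  ⇒  (a,b)_2 = +1.
v=13: a=13^1·(≡12), b=13^2·(≡11) mod 13; (12|13)=+1, (11|13)=-1; (−1)^{1·2·6}·(+1)^2·(-1)^1 = -1.
(-1001, -19 / ℚ) ramifies at {13, ∞}: a division algebra.

[13, inf]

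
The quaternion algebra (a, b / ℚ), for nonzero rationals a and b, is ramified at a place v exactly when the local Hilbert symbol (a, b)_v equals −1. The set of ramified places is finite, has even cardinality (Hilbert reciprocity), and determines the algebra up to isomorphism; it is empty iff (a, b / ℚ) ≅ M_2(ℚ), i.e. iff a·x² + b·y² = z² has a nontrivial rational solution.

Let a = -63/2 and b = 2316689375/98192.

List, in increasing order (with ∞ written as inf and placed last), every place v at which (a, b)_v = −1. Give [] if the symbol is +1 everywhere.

[11, 17]

(a, b) ≡ (-14, 2431) mod (ℚ^×)²; places V = {2, 3, 5, 7, 11, 13, 17, 19, 23, ∞}.
(a,b)_23: α=0, u≡3; β=2, v≡12 (mod 23); (3|23)=+1, (12|23)=+1; sign (−1)^0·+1^2·+1^0 = +1.
(a,b)_13: α=0, u≡1; β=1, v≡5 (mod 13); (1|13)=+1, (5|13)=-1; sign (−1)^0·+1^1·-1^0 = +1.
(a,b)_5: α=0, u≡1; β=4, v≡4 (mod 5); (1|5)=+1, (4|5)=+1; sign (−1)^0·+1^4·+1^0 = +1.
(a,b)_∞: sgn(-14)=−, sgn(2431)=+, so +1.
(a,b)_11: α=0, u≡7; β=1, v≡4 (mod 11); (7|11)=-1, (4|11)=+1; sign (−1)^0·-1^1·+1^0 = -1.
(a,b)_17: α=0, u≡11; β=-1, v≡6 (mod 17); (11|17)=-1, (6|17)=-1; sign (−1)^0·-1^-1·-1^0 = -1.
(a,b)_2: α=-1, β=-4; u≡1, v≡7 (mod 8); ε(u)ε(v)=0·1, αω(v)=-1·0, βω(u)=-4·0; sum ≡ 0  ⇒  +1.
(a,b)_19: α=0, u≡16; β=-2, v≡15 (mod 19); (16|19)=+1, (15|19)=-1; sign (−1)^0·+1^-2·-1^0 = +1.
(a,b)_7: α=1, u≡6; β=2, v≡1 (mod 7); (6|7)=-1, (1|7)=+1; sign (−1)^0·-1^2·+1^1 = +1.
(a,b)_3: α=2, u≡1; β=0, v≡1 (mod 3); (1|3)=+1, (1|3)=+1; sign (−1)^0·+1^0·+1^2 = +1.
Ram(-14, 2431) = {11, 17}; no ℚ_11-point on the conic.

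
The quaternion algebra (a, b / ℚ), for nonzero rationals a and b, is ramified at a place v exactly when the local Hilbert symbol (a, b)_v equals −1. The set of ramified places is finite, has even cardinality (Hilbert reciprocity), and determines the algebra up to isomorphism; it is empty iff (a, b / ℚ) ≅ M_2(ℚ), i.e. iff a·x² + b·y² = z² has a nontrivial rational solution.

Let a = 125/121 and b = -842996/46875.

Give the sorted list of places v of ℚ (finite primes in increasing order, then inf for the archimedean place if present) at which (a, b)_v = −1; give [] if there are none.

[3, 5, 17, 23]

(a, b) ≡ (5, -12903) mod (ℚ^×)²; places V = {2, 3, 5, 7, 11, 17, 23, ∞}.
(a,b)_7: α=0, u≡3; β=2, v≡3 (mod 7); (3|7)=-1, (3|7)=-1; sign (−1)^0·-1^2·-1^0 = +1.
(a,b)_23: α=0, u≡17; β=1, v≡10 (mod 23); (17|23)=-1, (10|23)=-1; sign (−1)^0·-1^1·-1^0 = -1.
(a,b)_∞: sgn(5)=+, sgn(-12903)=−, so +1.
(a,b)_11: α=-2, u≡4; β=1, v≡3 (mod 11); (4|11)=+1, (3|11)=+1; sign (−1)^0·+1^1·+1^-2 = +1.
(a,b)_3: α=0, u≡2; β=-1, v≡1 (mod 3); (2|3)=-1, (1|3)=+1; sign (−1)^0·-1^-1·+1^0 = -1.
(a,b)_5: α=3, u≡1; β=-6, v≡3 (mod 5); (1|5)=+1, (3|5)=-1; sign (−1)^0·+1^-6·-1^3 = -1.
(a,b)_17: α=0, u≡3; β=1, v≡3 (mod 17); (3|17)=-1, (3|17)=-1; sign (−1)^0·-1^1·-1^0 = -1.
(a,b)_2: α=0, β=2; u≡5, v≡1 (mod 8); ε(u)ε(v)=0·0, αω(v)=0·0, βω(u)=2·1; sum ≡ 0  ⇒  +1.
(5, -12903 / ℚ) ramifies at {3, 5, 17, 23}: a division algebra.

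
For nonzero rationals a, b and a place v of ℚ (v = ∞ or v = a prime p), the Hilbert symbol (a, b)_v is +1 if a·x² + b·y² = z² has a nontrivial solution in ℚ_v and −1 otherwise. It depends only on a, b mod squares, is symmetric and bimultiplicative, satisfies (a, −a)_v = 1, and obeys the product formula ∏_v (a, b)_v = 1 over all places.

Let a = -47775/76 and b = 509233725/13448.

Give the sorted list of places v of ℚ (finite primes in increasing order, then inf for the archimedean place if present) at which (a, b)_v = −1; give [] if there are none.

(a, b) ≡ (-741, 92378) mod (ℚ^×)²; places V = {2, 3, 5, 7, 11, 13, 17, 19, 41, ∞}.
(a,b)_7: α=2, u≡2; β=2, v≡3 (mod 7); (2|7)=+1, (3|7)=-1; sign (−1)^0·+1^2·-1^2 = +1.
(a,b)_5: α=2, u≡4; β=2, v≡3 (mod 5); (4|5)=+1, (3|5)=-1; sign (−1)^0·+1^2·-1^2 = +1.
(a,b)_2: α=-2, β=-3; u≡3, v≡5 (mod 8); ε(u)ε(v)=1·0, αω(v)=-2·1, βω(u)=-3·1; sum ≡ 1  ⇒  -1.
(a,b)_∞: sgn(-741)=−, sgn(92378)=+, so +1.
(a,b)_41: α=0, u≡29; β=-2, v≡9 (mod 41); (29|41)=-1, (9|41)=+1; sign (−1)^0·-1^-2·+1^0 = +1.
(a,b)_3: α=1, u≡2; β=2, v≡2 (mod 3); (2|3)=-1, (2|3)=-1; sign (−1)^0·-1^2·-1^1 = -1.
(a,b)_11: α=0, u≡2; β=1, v≡4 (mod 11); (2|11)=-1, (4|11)=+1; sign (−1)^0·-1^1·+1^0 = -1.
(a,b)_13: α=1, u≡11; β=1, v≡5 (mod 13); (11|13)=-1, (5|13)=-1; sign (−1)^0·-1^1·-1^1 = +1.
(a,b)_17: α=0, u≡10; β=1, v≡7 (mod 17); (10|17)=-1, (7|17)=-1; sign (−1)^0·-1^1·-1^0 = -1.
(a,b)_19: α=-1, u≡12; β=1, v≡6 (mod 19); (12|19)=-1, (6|19)=+1; sign (−1)^1·-1^1·+1^-1 = +1.
|Ram(-741, 92378)| = 4, even; anisotropic at {2, 3, 11, 17}.

[2, 3, 11, 17]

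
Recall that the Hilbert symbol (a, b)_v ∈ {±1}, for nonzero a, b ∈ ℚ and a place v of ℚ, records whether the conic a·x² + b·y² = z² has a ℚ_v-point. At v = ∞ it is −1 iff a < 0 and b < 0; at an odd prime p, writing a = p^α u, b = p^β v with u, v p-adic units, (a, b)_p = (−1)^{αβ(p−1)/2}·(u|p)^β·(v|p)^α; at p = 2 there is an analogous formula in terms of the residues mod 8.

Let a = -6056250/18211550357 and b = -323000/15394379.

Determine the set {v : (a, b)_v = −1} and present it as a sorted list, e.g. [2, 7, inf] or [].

[3, inf]

(a, b) ≡ (-746130, -35530) mod (ℚ^×)²; places V = {2, 3, 5, 7, 11, 13, 17, 19, ∞}.
(a,b)_17: α=1, u≡2; β=1, v≡9 (mod 17); (2|17)=+1, (9|17)=+1; sign (−1)^0·+1^1·+1^1 = +1.
(a,b)_7: α=-3, u≡6; β=-2, v≡2 (mod 7); (6|7)=-1, (2|7)=+1; sign (−1)^0·-1^-2·+1^-3 = +1.
(a,b)_∞: sgn(-746130)=−, sgn(-35530)=−, so -1.
(a,b)_13: α=-6, u≡7; β=-4, v≡4 (mod 13); (7|13)=-1, (4|13)=+1; sign (−1)^0·-1^-4·+1^-6 = +1.
(a,b)_19: α=1, u≡10; β=1, v≡9 (mod 19); (10|19)=-1, (9|19)=+1; sign (−1)^1·-1^1·+1^1 = +1.
(a,b)_11: α=-1, u≡6; β=-1, v≡5 (mod 11); (6|11)=-1, (5|11)=+1; sign (−1)^1·-1^-1·+1^-1 = +1.
(a,b)_3: α=1, u≡2; β=0, v≡2 (mod 3); (2|3)=-1, (2|3)=-1; sign (−1)^0·-1^0·-1^1 = -1.
(a,b)_5: α=5, u≡1; β=3, v≡4 (mod 5); (1|5)=+1, (4|5)=+1; sign (−1)^0·+1^3·+1^5 = +1.
(a,b)_2: α=1, β=3; u≡7, v≡3 (mod 8); ε(u)ε(v)=1·1, αω(v)=1·1, βω(u)=3·0; sum ≡ 0  ⇒  +1.
(-746130, -35530 / ℚ) ramifies at {3, ∞}: a division algebra.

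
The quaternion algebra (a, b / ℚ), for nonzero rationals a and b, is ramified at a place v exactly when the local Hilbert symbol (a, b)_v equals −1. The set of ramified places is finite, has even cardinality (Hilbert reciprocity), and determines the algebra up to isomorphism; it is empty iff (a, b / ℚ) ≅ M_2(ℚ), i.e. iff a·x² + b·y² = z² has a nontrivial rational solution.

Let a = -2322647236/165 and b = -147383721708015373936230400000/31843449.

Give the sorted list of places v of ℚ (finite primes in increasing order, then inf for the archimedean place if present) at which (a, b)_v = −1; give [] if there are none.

[2, 3, 7, 11, 13, 17, 29, inf]

Mod squares: a ≡ -1057485, b ≡ -34510. Check v ∈ {∞, 2, 3, 5, 7, 11, 13, 17, 19, 29, 43}.
v=19: a=19^0·(≡17), b=19^-2·(≡14) mod 19; (17|19)=+1, (14|19)=-1; (−1)^{0·-2·9}·(+1)^-2·(-1)^0 = +1.
v=5: a=5^-1·(≡3), b=5^5·(≡3) mod 5; (3|5)=-1, (3|5)=-1; (−1)^{-1·5·2}·(-1)^5·(-1)^-1 = +1.
v=3: a=3^-1·(≡2), b=3^-6·(≡2) mod 3; (2|3)=-1, (2|3)=-1; (−1)^{-1·-6·1}·(-1)^-6·(-1)^-1 = -1.
v=43: a=43^2·(≡13), b=43^2·(≡20) mod 43; (13|43)=+1, (20|43)=-1; (−1)^{2·2·21}·(+1)^2·(-1)^2 = +1.
v=7: a=7^2·(≡3), b=7^3·(≡5) mod 7; (3|7)=-1, (5|7)=-1; (−1)^{2·3·3}·(-1)^3·(-1)^2 = -1.
v=∞: -1057485 < 0 and -34510 < 0  ⇒  (a,b)_∞ = -1.
v=29: a=29^1·(≡11), b=29^3·(≡1) mod 29; (11|29)=-1, (1|29)=+1; (−1)^{1·3·14}·(-1)^3·(+1)^1 = -1.
v=13: a=13^1·(≡9), b=13^0·(≡5) mod 13; (9|13)=+1, (5|13)=-1; (−1)^{1·0·6}·(+1)^0·(-1)^1 = -1.
v=2: v_2(a)=2, v_2(b)=31; units ≡ 3, 1 (mod 8); ε·ε+αω+βω = 1·0+2·0+31·1 ≡ 1  ⇒  (a,b)_2 = -1.
v=17: a=17^1·(≡9), b=17^5·(≡6) mod 17; (9|17)=+1, (6|17)=-1; (−1)^{1·5·8}·(+1)^5·(-1)^1 = -1.
v=11: a=11^-1·(≡9), b=11^-2·(≡6) mod 11; (9|11)=+1, (6|11)=-1; (−1)^{-1·-2·5}·(+1)^-2·(-1)^-1 = -1.
Ram(-1057485, -34510) = {2, 3, 7, 11, 13, 17, 29, ∞}; no ℚ_2-point on the conic.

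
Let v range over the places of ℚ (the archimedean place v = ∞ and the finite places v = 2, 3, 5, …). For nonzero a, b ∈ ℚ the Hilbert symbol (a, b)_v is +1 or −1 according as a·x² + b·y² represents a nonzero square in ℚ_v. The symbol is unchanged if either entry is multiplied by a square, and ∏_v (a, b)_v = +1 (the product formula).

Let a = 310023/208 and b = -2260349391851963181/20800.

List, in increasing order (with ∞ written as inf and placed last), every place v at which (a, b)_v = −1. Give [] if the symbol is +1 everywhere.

Mod squares: a ≡ 9139, b ≡ -342953. Check v ∈ {∞, 2, 3, 5, 7, 11, 13, 19, 23, 31, 37}.
v=7: a=7^2·(≡4), b=7^2·(≡3) mod 7; (4|7)=+1, (3|7)=-1; (−1)^{2·2·3}·(+1)^2·(-1)^2 = +1.
v=5: a=5^0·(≡1), b=5^-2·(≡2) mod 5; (1|5)=+1, (2|5)=-1; (−1)^{0·-2·2}·(+1)^-2·(-1)^0 = +1.
v=11: a=11^0·(≡1), b=11^2·(≡1) mod 11; (1|11)=+1, (1|11)=+1; (−1)^{0·2·5}·(+1)^2·(+1)^0 = +1.
v=19: a=19^1·(≡4), b=19^4·(≡9) mod 19; (4|19)=+1, (9|19)=+1; (−1)^{1·4·9}·(+1)^4·(+1)^1 = +1.
v=13: a=13^-1·(≡4), b=13^-1·(≡10) mod 13; (4|13)=+1, (10|13)=+1; (−1)^{-1·-1·6}·(+1)^-1·(+1)^-1 = +1.
v=2: v_2(a)=-4, v_2(b)=-6; units ≡ 3, 7 (mod 8); ε·ε+αω+βω = 1·1+-4·0+-6·1 ≡ 1  ⇒  (a,b)_2 = -1.
v=37: a=37^1·(≡12), b=37^3·(≡5) mod 37; (12|37)=+1, (5|37)=-1; (−1)^{1·3·18}·(+1)^3·(-1)^1 = -1.
v=23: a=23^0·(≡6), b=23^1·(≡18) mod 23; (6|23)=+1, (18|23)=+1; (−1)^{0·1·11}·(+1)^1·(+1)^0 = +1.
v=∞: 9139 > 0 and -342953 < 0  ⇒  (a,b)_∞ = +1.
v=31: a=31^0·(≡25), b=31^1·(≡10) mod 31; (25|31)=+1, (10|31)=+1; (−1)^{0·1·15}·(+1)^1·(+1)^0 = +1.
v=3: a=3^2·(≡1), b=3^4·(≡1) mod 3; (1|3)=+1, (1|3)=+1; (−1)^{2·4·1}·(+1)^4·(+1)^2 = +1.
|Ram(9139, -342953)| = 2, even; anisotropic at {2, 37}.

[2, 37]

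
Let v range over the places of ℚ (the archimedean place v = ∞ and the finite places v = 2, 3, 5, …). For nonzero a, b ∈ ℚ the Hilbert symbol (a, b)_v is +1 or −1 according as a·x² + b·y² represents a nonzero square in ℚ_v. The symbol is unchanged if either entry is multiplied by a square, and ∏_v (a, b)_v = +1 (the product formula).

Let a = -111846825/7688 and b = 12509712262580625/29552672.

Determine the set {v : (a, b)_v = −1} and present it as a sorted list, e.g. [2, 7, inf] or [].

[]

(a, b) ≡ (-34, 2) mod (ℚ^×)²; places V = {2, 3, 5, 17, 19, 31, ∞}.
(a,b)_∞: sgn(-34)=−, sgn(2)=+, so +1.
(a,b)_31: α=-2, u≡19; β=-4, v≡9 (mod 31); (19|31)=+1, (9|31)=+1; sign (−1)^0·+1^-4·+1^-2 = +1.
(a,b)_19: α=2, u≡7; β=4, v≡3 (mod 19); (7|19)=+1, (3|19)=-1; sign (−1)^0·+1^4·-1^2 = +1.
(a,b)_5: α=2, u≡4; β=4, v≡2 (mod 5); (4|5)=+1, (2|5)=-1; sign (−1)^0·+1^4·-1^2 = +1.
(a,b)_2: α=-3, β=-5; u≡7, v≡1 (mod 8); ε(u)ε(v)=1·0, αω(v)=-3·0, βω(u)=-5·0; sum ≡ 0  ⇒  +1.
(a,b)_17: α=1, u≡16; β=2, v≡2 (mod 17); (16|17)=+1, (2|17)=+1; sign (−1)^0·+1^2·+1^1 = +1.
(a,b)_3: α=6, u≡2; β=12, v≡2 (mod 3); (2|3)=-1, (2|3)=-1; sign (−1)^0·-1^12·-1^6 = +1.
Every local symbol is +1, so the conic -34·x² + 2·y² = z² has ℚ_v-points for all v and hence a ℚ-point; (a, b / ℚ) ≅ M_2(ℚ).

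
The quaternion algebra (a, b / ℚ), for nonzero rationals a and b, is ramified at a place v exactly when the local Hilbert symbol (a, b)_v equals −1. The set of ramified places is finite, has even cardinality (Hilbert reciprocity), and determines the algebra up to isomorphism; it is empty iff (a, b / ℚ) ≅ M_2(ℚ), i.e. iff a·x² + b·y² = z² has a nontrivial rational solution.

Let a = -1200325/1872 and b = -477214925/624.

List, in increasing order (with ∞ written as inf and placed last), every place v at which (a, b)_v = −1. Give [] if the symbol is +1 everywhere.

(a, b) ≡ (-1729, -17043) mod (ℚ^×)²; places V = {2, 3, 5, 7, 11, 13, 19, 23, ∞}.
(a,b)_11: α=0, u≡3; β=2, v≡6 (mod 11); (3|11)=+1, (6|11)=-1; sign (−1)^0·+1^2·-1^0 = +1.
(a,b)_13: α=-1, u≡4; β=-1, v≡11 (mod 13); (4|13)=+1, (11|13)=-1; sign (−1)^0·+1^-1·-1^-1 = -1.
(a,b)_∞: sgn(-1729)=−, sgn(-17043)=−, so -1.
(a,b)_5: α=2, u≡1; β=2, v≡2 (mod 5); (1|5)=+1, (2|5)=-1; sign (−1)^0·+1^2·-1^2 = +1.
(a,b)_19: α=3, u≡11; β=3, v≡18 (mod 19); (11|19)=+1, (18|19)=-1; sign (−1)^1·+1^3·-1^3 = +1.
(a,b)_23: α=0, u≡5; β=1, v≡3 (mod 23); (5|23)=-1, (3|23)=+1; sign (−1)^0·-1^1·+1^0 = -1.
(a,b)_7: α=1, u≡6; β=0, v≡2 (mod 7); (6|7)=-1, (2|7)=+1; sign (−1)^0·-1^0·+1^1 = +1.
(a,b)_2: α=-4, β=-4; u≡7, v≡5 (mod 8); ε(u)ε(v)=1·0, αω(v)=-4·1, βω(u)=-4·0; sum ≡ 0  ⇒  +1.
(a,b)_3: α=-2, u≡2; β=-1, v≡1 (mod 3); (2|3)=-1, (1|3)=+1; sign (−1)^0·-1^-1·+1^-2 = -1.
(-1729, -17043 / ℚ) ramifies at {3, 13, 23, ∞}: a division algebra.

[3, 13, 23, inf]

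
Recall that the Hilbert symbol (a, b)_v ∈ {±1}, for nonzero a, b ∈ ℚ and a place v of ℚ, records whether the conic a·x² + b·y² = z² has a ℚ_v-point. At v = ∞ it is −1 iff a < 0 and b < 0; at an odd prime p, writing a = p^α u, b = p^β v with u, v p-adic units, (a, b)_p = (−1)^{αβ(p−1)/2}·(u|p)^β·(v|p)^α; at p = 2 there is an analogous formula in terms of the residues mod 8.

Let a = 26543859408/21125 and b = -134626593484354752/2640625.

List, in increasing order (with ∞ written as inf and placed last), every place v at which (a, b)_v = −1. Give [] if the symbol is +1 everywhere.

Mod squares: a ≡ 55385, b ≡ -43. Check v ∈ {∞, 2, 3, 5, 11, 13, 19, 31, 43, 53}.
v=43: a=43^2·(≡13), b=43^3·(≡20) mod 43; (13|43)=+1, (20|43)=-1; (−1)^{2·3·21}·(+1)^3·(-1)^2 = +1.
v=5: a=5^-3·(≡2), b=5^-6·(≡2) mod 5; (2|5)=-1, (2|5)=-1; (−1)^{-3·-6·2}·(-1)^-6·(-1)^-3 = -1.
v=2: v_2(a)=4, v_2(b)=6; units ≡ 1, 5 (mod 8); ε·ε+αω+βω = 0·0+4·1+6·0 ≡ 0  ⇒  (a,b)_2 = +1.
v=13: a=13^-2·(≡5), b=13^-2·(≡1) mod 13; (5|13)=-1, (1|13)=+1; (−1)^{-2·-2·6}·(-1)^-2·(+1)^-2 = +1.
v=19: a=19^1·(≡10), b=19^0·(≡3) mod 19; (10|19)=-1, (3|19)=-1; (−1)^{1·0·9}·(-1)^0·(-1)^1 = -1.
v=3: a=3^4·(≡2), b=3^4·(≡2) mod 3; (2|3)=-1, (2|3)=-1; (−1)^{4·4·1}·(-1)^4·(-1)^4 = +1.
v=11: a=11^1·(≡2), b=11^2·(≡9) mod 11; (2|11)=-1, (9|11)=+1; (−1)^{1·2·5}·(-1)^2·(+1)^1 = +1.
v=53: a=53^1·(≡43), b=53^2·(≡6) mod 53; (43|53)=+1, (6|53)=+1; (−1)^{1·2·26}·(+1)^2·(+1)^1 = +1.
v=31: a=31^0·(≡25), b=31^2·(≡20) mod 31; (25|31)=+1, (20|31)=+1; (−1)^{0·2·15}·(+1)^2·(+1)^0 = +1.
v=∞: 55385 > 0 and -43 < 0  ⇒  (a,b)_∞ = +1.
Ram(55385, -43) = {5, 19}; no ℚ_5-point on the conic.

[5, 19]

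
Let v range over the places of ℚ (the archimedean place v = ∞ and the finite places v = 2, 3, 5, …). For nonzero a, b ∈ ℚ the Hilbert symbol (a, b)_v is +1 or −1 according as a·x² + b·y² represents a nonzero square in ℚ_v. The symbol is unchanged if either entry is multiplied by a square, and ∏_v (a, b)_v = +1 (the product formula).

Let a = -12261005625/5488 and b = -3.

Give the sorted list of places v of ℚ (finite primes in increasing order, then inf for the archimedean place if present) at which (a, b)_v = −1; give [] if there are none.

[3, 11, 17, inf]

Mod squares: a ≡ -3927, b ≡ -3. Check v ∈ {∞, 2, 3, 5, 7, 11, 17}.
v=2: v_2(a)=-4, v_2(b)=0; units ≡ 1, 5 (mod 8); ε·ε+αω+βω = 0·0+-4·1+0·0 ≡ 0  ⇒  (a,b)_2 = +1.
v=3: a=3^1·(≡2), b=3^1·(≡2) mod 3; (2|3)=-1, (2|3)=-1; (−1)^{1·1·1}·(-1)^1·(-1)^1 = -1.
v=∞: -3927 < 0 and -3 < 0  ⇒  (a,b)_∞ = -1.
v=5: a=5^4·(≡2), b=5^0·(≡2) mod 5; (2|5)=-1, (2|5)=-1; (−1)^{4·0·2}·(-1)^0·(-1)^4 = +1.
v=17: a=17^3·(≡14), b=17^0·(≡14) mod 17; (14|17)=-1, (14|17)=-1; (−1)^{3·0·8}·(-1)^0·(-1)^3 = -1.
v=11: a=11^3·(≡2), b=11^0·(≡8) mod 11; (2|11)=-1, (8|11)=-1; (−1)^{3·0·5}·(-1)^0·(-1)^3 = -1.
v=7: a=7^-3·(≡3), b=7^0·(≡4) mod 7; (3|7)=-1, (4|7)=+1; (−1)^{-3·0·3}·(-1)^0·(+1)^-3 = +1.
|Ram(-3927, -3)| = 4, even; anisotropic at {3, 11, 17, ∞}.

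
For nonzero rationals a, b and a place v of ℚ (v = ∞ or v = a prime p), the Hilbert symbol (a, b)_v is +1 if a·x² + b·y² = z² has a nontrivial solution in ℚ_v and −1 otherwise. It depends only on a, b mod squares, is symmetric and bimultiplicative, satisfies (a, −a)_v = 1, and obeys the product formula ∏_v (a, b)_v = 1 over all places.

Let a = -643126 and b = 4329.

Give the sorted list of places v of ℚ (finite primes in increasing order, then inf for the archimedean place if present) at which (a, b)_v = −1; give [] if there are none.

[11, 23, 37, 41]

(a, b) ≡ (-643126, 481) mod (ℚ^×)²; places V = {2, 3, 11, 13, 23, 31, 37, 41, ∞}.
(a,b)_41: α=1, u≡17; β=0, v≡24 (mod 41); (17|41)=-1, (24|41)=-1; sign (−1)^0·-1^0·-1^1 = -1.
(a,b)_37: α=0, u≡8; β=1, v≡6 (mod 37); (8|37)=-1, (6|37)=-1; sign (−1)^0·-1^1·-1^0 = -1.
(a,b)_13: α=0, u≡10; β=1, v≡8 (mod 13); (10|13)=+1, (8|13)=-1; sign (−1)^0·+1^1·-1^0 = +1.
(a,b)_3: α=0, u≡2; β=2, v≡1 (mod 3); (2|3)=-1, (1|3)=+1; sign (−1)^0·-1^2·+1^0 = +1.
(a,b)_31: α=1, u≡24; β=0, v≡20 (mod 31); (24|31)=-1, (20|31)=+1; sign (−1)^0·-1^0·+1^1 = +1.
(a,b)_2: α=1, β=0; u≡5, v≡1 (mod 8); ε(u)ε(v)=0·0, αω(v)=1·0, βω(u)=0·1; sum ≡ 0  ⇒  +1.
(a,b)_∞: sgn(-643126)=−, sgn(481)=+, so +1.
(a,b)_23: α=1, u≡6; β=0, v≡5 (mod 23); (6|23)=+1, (5|23)=-1; sign (−1)^0·+1^0·-1^1 = -1.
(a,b)_11: α=1, u≡10; β=0, v≡6 (mod 11); (10|11)=-1, (6|11)=-1; sign (−1)^0·-1^0·-1^1 = -1.
Ram(-643126, 481) = {11, 23, 37, 41}; no ℚ_11-point on the conic.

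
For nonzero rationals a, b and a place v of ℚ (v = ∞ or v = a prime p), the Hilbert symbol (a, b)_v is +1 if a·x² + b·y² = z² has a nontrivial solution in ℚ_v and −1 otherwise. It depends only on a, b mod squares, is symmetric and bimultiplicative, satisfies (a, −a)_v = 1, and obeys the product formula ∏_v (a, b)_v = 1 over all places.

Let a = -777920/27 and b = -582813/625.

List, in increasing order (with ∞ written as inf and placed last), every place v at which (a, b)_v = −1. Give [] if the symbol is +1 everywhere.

Mod squares: a ≡ -36465, b ≡ -77. Check v ∈ {∞, 2, 3, 5, 7, 11, 13, 17, 29}.
v=∞: -36465 < 0 and -77 < 0  ⇒  (a,b)_∞ = -1.
v=17: a=17^1·(≡14), b=17^0·(≡9) mod 17; (14|17)=-1, (9|17)=+1; (−1)^{1·0·8}·(-1)^0·(+1)^1 = +1.
v=3: a=3^-3·(≡1), b=3^2·(≡1) mod 3; (1|3)=+1, (1|3)=+1; (−1)^{-3·2·1}·(+1)^2·(+1)^-3 = +1.
v=2: v_2(a)=6, v_2(b)=0; units ≡ 7, 3 (mod 8); ε·ε+αω+βω = 1·1+6·1+0·0 ≡ 1  ⇒  (a,b)_2 = -1.
v=29: a=29^0·(≡12), b=29^2·(≡2) mod 29; (12|29)=-1, (2|29)=-1; (−1)^{0·2·14}·(-1)^2·(-1)^0 = +1.
v=13: a=13^1·(≡12), b=13^0·(≡3) mod 13; (12|13)=+1, (3|13)=+1; (−1)^{1·0·6}·(+1)^0·(+1)^1 = +1.
v=11: a=11^1·(≡2), b=11^1·(≡9) mod 11; (2|11)=-1, (9|11)=+1; (−1)^{1·1·5}·(-1)^1·(+1)^1 = +1.
v=5: a=5^1·(≡3), b=5^-4·(≡2) mod 5; (3|5)=-1, (2|5)=-1; (−1)^{1·-4·2}·(-1)^-4·(-1)^1 = -1.
v=7: a=7^0·(≡3), b=7^1·(≡3) mod 7; (3|7)=-1, (3|7)=-1; (−1)^{0·1·3}·(-1)^1·(-1)^0 = -1.
(-36465, -77 / ℚ) ramifies at {2, 5, 7, ∞}: a division algebra.

[2, 5, 7, inf]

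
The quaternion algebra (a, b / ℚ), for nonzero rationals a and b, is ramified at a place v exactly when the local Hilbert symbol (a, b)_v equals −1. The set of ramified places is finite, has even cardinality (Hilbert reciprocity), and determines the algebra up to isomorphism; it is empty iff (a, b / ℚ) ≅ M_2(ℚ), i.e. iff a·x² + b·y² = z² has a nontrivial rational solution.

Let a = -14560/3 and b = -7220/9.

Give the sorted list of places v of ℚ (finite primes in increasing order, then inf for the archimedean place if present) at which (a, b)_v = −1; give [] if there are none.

Mod squares: a ≡ -2730, b ≡ -5. Check v ∈ {∞, 2, 3, 5, 7, 13, 19}.
v=13: a=13^1·(≡8), b=13^0·(≡11) mod 13; (8|13)=-1, (11|13)=-1; (−1)^{1·0·6}·(-1)^0·(-1)^1 = -1.
v=3: a=3^-1·(≡2), b=3^-2·(≡1) mod 3; (2|3)=-1, (1|3)=+1; (−1)^{-1·-2·1}·(-1)^-2·(+1)^-1 = +1.
v=7: a=7^1·(≡2), b=7^0·(≡2) mod 7; (2|7)=+1, (2|7)=+1; (−1)^{1·0·3}·(+1)^0·(+1)^1 = +1.
v=19: a=19^0·(≡17), b=19^2·(≡2) mod 19; (17|19)=+1, (2|19)=-1; (−1)^{0·2·9}·(+1)^2·(-1)^0 = +1.
v=2: v_2(a)=5, v_2(b)=2; units ≡ 3, 3 (mod 8); ε·ε+αω+βω = 1·1+5·1+2·1 ≡ 0  ⇒  (a,b)_2 = +1.
v=5: a=5^1·(≡1), b=5^1·(≡4) mod 5; (1|5)=+1, (4|5)=+1; (−1)^{1·1·2}·(+1)^1·(+1)^1 = +1.
v=∞: -2730 < 0 and -5 < 0  ⇒  (a,b)_∞ = -1.
(-2730, -5 / ℚ) ramifies at {13, ∞}: a division algebra.

[13, inf]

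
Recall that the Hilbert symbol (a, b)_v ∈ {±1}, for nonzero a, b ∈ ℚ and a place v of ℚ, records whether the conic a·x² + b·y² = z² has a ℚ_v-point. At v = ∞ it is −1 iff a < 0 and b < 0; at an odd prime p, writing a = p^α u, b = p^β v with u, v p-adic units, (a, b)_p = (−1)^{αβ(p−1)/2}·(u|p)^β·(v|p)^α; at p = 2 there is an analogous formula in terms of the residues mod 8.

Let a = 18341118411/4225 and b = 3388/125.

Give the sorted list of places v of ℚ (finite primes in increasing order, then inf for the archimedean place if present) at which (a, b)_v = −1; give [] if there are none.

[2, 3, 7, 37]

Mod squares: a ≡ 3219, b ≡ 35. Check v ∈ {∞, 2, 3, 5, 7, 11, 13, 29, 31, 37}.
v=31: a=31^2·(≡30), b=31^0·(≡9) mod 31; (30|31)=-1, (9|31)=+1; (−1)^{2·0·15}·(-1)^0·(+1)^2 = +1.
v=29: a=29^1·(≡16), b=29^0·(≡22) mod 29; (16|29)=+1, (22|29)=+1; (−1)^{1·0·14}·(+1)^0·(+1)^1 = +1.
v=∞: 3219 > 0 and 35 > 0  ⇒  (a,b)_∞ = +1.
v=11: a=11^2·(≡8), b=11^2·(≡7) mod 11; (8|11)=-1, (7|11)=-1; (−1)^{2·2·5}·(-1)^2·(-1)^2 = +1.
v=7: a=7^2·(≡6), b=7^1·(≡6) mod 7; (6|7)=-1, (6|7)=-1; (−1)^{2·1·3}·(-1)^1·(-1)^2 = -1.
v=2: v_2(a)=0, v_2(b)=2; units ≡ 3, 3 (mod 8); ε·ε+αω+βω = 1·1+0·1+2·1 ≡ 1  ⇒  (a,b)_2 = -1.
v=13: a=13^-2·(≡8), b=13^0·(≡1) mod 13; (8|13)=-1, (1|13)=+1; (−1)^{-2·0·6}·(-1)^0·(+1)^-2 = +1.
v=37: a=37^1·(≡15), b=37^0·(≡20) mod 37; (15|37)=-1, (20|37)=-1; (−1)^{1·0·18}·(-1)^0·(-1)^1 = -1.
v=5: a=5^-2·(≡4), b=5^-3·(≡3) mod 5; (4|5)=+1, (3|5)=-1; (−1)^{-2·-3·2}·(+1)^-3·(-1)^-2 = +1.
v=3: a=3^1·(≡2), b=3^0·(≡2) mod 3; (2|3)=-1, (2|3)=-1; (−1)^{1·0·1}·(-1)^0·(-1)^1 = -1.
Ram(3219, 35) = {2, 3, 7, 37}; no ℚ_2-point on the conic.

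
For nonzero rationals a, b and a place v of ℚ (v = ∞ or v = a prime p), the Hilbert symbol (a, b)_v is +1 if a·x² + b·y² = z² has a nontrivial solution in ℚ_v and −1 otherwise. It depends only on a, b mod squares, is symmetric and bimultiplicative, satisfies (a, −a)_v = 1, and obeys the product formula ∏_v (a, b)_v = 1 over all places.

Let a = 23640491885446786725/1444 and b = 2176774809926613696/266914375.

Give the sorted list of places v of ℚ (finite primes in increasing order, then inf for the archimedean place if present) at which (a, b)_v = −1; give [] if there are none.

Mod squares: a ≡ 1258629, b ≡ 11198022213. Check v ∈ {∞, 2, 3, 5, 7, 13, 17, 19, 23, 29, 31, 37, 41, 53}.
v=31: a=31^0·(≡15), b=31^1·(≡11) mod 31; (15|31)=-1, (11|31)=-1; (−1)^{0·1·15}·(-1)^1·(-1)^0 = -1.
v=7: a=7^0·(≡2), b=7^-1·(≡2) mod 7; (2|7)=+1, (2|7)=+1; (−1)^{0·-1·3}·(+1)^-1·(+1)^0 = +1.
v=53: a=53^0·(≡52), b=53^2·(≡49) mod 53; (52|53)=+1, (49|53)=+1; (−1)^{0·2·26}·(+1)^2·(+1)^0 = +1.
v=2: v_2(a)=-2, v_2(b)=6; units ≡ 5, 5 (mod 8); ε·ε+αω+βω = 0·0+-2·1+6·1 ≡ 0  ⇒  (a,b)_2 = +1.
v=3: a=3^13·(≡2), b=3^3·(≡1) mod 3; (2|3)=-1, (1|3)=+1; (−1)^{13·3·1}·(-1)^3·(+1)^13 = +1.
v=37: a=37^1·(≡32), b=37^1·(≡34) mod 37; (32|37)=-1, (34|37)=+1; (−1)^{1·1·18}·(-1)^1·(+1)^1 = -1.
v=13: a=13^0·(≡11), b=13^-2·(≡4) mod 13; (11|13)=-1, (4|13)=+1; (−1)^{0·-2·6}·(-1)^-2·(+1)^0 = +1.
v=∞: 1258629 > 0 and 11198022213 > 0  ⇒  (a,b)_∞ = +1.
v=23: a=23^1·(≡6), b=23^1·(≡17) mod 23; (6|23)=+1, (17|23)=-1; (−1)^{1·1·11}·(+1)^1·(-1)^1 = +1.
v=5: a=5^2·(≡1), b=5^-4·(≡2) mod 5; (1|5)=+1, (2|5)=-1; (−1)^{2·-4·2}·(+1)^-4·(-1)^2 = +1.
v=29: a=29^3·(≡12), b=29^3·(≡26) mod 29; (12|29)=-1, (26|29)=-1; (−1)^{3·3·14}·(-1)^3·(-1)^3 = +1.
v=41: a=41^2·(≡28), b=41^1·(≡8) mod 41; (28|41)=-1, (8|41)=+1; (−1)^{2·1·20}·(-1)^1·(+1)^2 = -1.
v=17: a=17^1·(≡4), b=17^1·(≡7) mod 17; (4|17)=+1, (7|17)=-1; (−1)^{1·1·8}·(+1)^1·(-1)^1 = -1.
v=19: a=19^-2·(≡18), b=19^-2·(≡12) mod 19; (18|19)=-1, (12|19)=-1; (−1)^{-2·-2·9}·(-1)^-2·(-1)^-2 = +1.
|Ram(1258629, 11198022213)| = 4, even; anisotropic at {17, 31, 37, 41}.

[17, 31, 37, 41]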